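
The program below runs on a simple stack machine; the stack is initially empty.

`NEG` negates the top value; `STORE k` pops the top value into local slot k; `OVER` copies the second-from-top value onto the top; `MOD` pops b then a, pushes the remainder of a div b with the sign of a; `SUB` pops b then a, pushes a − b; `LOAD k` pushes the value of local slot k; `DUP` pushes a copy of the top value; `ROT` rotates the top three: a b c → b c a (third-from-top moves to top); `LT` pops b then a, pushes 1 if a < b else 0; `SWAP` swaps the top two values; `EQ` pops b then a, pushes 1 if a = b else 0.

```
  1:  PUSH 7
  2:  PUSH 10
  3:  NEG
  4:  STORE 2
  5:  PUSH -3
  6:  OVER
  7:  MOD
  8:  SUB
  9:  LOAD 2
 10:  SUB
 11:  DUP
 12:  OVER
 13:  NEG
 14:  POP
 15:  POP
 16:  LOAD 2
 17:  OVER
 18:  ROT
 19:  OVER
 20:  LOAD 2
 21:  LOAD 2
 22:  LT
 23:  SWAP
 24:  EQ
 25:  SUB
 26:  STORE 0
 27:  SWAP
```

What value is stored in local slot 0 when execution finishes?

PUSH 7  -> [7]
PUSH 10 -> [7, 10]
NEG     -> [7, -10]
STORE 2 -> [7]
PUSH -3 -> [7, -3]
OVER    -> [7, -3, 7]
MOD     -> [7, -3]
SUB     -> [10]
LOAD 2  -> [10, -10]
SUB     -> [20]
DUP     -> [20, 20]
OVER    -> [20, 20, 20]
NEG     -> [20, 20, -20]
POP     -> [20, 20]
POP     -> [20]
LOAD 2  -> [20, -10]
OVER    -> [20, -10, 20]
ROT     -> [-10, 20, 20]
OVER    -> [-10, 20, 20, 20]
LOAD 2  -> [-10, 20, 20, 20, -10]
LOAD 2  -> [-10, 20, 20, 20, -10, -10]
LT      -> [-10, 20, 20, 20, 0]
SWAP    -> [-10, 20, 20, 0, 20]
EQ      -> [-10, 20, 20, 0]
SUB     -> [-10, 20, 20]
STORE 0 -> [-10, 20]
SWAP    -> [20, -10]

20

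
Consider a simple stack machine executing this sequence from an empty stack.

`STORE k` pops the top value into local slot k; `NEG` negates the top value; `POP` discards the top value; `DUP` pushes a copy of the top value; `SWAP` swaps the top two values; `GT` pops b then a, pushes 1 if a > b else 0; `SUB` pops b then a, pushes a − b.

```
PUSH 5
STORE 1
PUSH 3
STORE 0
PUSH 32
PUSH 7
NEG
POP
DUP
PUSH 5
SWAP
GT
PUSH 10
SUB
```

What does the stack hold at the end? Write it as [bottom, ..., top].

[32, -10]

PUSH 5  → [5]
STORE 1 → []
PUSH 3  → [3]
STORE 0 → []
PUSH 32 → [32]
PUSH 7  → [32, 7]
NEG     → [32, -7]
POP     → [32]
DUP     → [32, 32]
PUSH 5  → [32, 32, 5]
SWAP    → [32, 5, 32]
GT      → [32, 0]
PUSH 10 → [32, 0, 10]
SUB     → [32, -10]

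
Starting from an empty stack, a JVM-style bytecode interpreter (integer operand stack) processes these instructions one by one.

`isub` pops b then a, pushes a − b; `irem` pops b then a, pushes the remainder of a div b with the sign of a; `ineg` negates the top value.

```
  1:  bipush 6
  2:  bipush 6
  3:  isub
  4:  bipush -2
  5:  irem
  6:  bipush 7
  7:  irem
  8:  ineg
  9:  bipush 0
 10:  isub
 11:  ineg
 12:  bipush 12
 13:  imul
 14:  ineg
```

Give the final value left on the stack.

bipush 6  : 6
bipush 6  : 6 6
isub      : 0
bipush -2 : 0 -2
irem      : 0
bipush 7  : 0 7
irem      : 0
ineg      : 0
bipush 0  : 0 0
isub      : 0
ineg      : 0
bipush 12 : 0 12
imul      : 0
ineg      : 0

0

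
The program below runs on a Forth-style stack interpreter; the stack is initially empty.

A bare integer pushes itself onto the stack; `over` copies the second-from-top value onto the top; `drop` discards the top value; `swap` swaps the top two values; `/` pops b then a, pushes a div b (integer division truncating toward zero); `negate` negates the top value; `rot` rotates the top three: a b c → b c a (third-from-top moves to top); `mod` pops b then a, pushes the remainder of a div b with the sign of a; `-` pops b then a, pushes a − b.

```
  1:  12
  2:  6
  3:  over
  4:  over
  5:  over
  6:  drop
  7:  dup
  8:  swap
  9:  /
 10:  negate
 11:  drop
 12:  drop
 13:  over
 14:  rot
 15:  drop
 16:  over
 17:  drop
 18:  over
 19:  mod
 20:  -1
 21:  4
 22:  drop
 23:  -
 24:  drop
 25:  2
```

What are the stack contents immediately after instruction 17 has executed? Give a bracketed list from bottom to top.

[6, 12]

12     → 12
6      → 12 6
over   → 12 6 12
over   → 12 6 12 6
over   → 12 6 12 6 12
drop   → 12 6 12 6
dup    → 12 6 12 6 6
swap   → 12 6 12 6 6
/      → 12 6 12 1
negate → 12 6 12 -1
drop   → 12 6 12
drop   → 12 6
over   → 12 6 12
rot    → 6 12 12
drop   → 6 12
over   → 6 12 6
drop   → 6 12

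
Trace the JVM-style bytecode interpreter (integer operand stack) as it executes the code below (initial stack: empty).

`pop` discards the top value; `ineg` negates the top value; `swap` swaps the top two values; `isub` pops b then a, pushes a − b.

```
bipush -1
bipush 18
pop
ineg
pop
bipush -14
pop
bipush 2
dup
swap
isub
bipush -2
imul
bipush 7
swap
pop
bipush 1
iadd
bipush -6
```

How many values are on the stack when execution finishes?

2

bipush -1  → [-1]
bipush 18  → [-1, 18]
pop        → [-1]
ineg       → [1]
pop        → []
bipush -14 → [-14]
pop        → []
bipush 2   → [2]
dup        → [2, 2]
swap       → [2, 2]
isub       → [0]
bipush -2  → [0, -2]
imul       → [0]
bipush 7   → [0, 7]
swap       → [7, 0]
pop        → [7]
bipush 1   → [7, 1]
iadd       → [8]
bipush -6  → [8, -6]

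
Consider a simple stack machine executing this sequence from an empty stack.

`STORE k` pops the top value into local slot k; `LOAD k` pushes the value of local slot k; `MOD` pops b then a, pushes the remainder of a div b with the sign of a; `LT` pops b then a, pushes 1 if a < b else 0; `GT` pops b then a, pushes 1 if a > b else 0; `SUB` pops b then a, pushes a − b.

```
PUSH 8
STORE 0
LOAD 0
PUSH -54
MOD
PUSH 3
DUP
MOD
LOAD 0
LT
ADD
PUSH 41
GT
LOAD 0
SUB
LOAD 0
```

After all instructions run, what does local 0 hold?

PUSH 8    [8]
STORE 0   []
LOAD 0    [8]
PUSH -54  [8, -54]
MOD       [8]
PUSH 3    [8, 3]
DUP       [8, 3, 3]
MOD       [8, 0]
LOAD 0    [8, 0, 8]
LT        [8, 1]
ADD       [9]
PUSH 41   [9, 41]
GT        [0]
LOAD 0    [0, 8]
SUB       [-8]
LOAD 0    [-8, 8]

8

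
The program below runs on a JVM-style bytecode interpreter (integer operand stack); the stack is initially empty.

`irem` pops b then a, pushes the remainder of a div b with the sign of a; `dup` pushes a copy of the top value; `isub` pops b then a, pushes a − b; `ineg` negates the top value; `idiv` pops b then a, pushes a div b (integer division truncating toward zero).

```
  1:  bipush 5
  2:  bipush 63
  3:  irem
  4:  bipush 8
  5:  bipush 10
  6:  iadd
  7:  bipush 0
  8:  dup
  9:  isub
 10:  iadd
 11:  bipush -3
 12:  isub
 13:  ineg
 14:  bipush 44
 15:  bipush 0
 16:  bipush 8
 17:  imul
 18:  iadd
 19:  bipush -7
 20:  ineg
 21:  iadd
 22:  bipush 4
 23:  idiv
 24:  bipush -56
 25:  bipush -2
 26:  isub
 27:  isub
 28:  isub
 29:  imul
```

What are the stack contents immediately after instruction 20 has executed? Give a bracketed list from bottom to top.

[5, -21, 44, 7]

bipush 5   [5]
bipush 63  [5, 63]
irem       [5]
bipush 8   [5, 8]
bipush 10  [5, 8, 10]
iadd       [5, 18]
bipush 0   [5, 18, 0]
dup        [5, 18, 0, 0]
isub       [5, 18, 0]
iadd       [5, 18]
bipush -3  [5, 18, -3]
isub       [5, 21]
ineg       [5, -21]
bipush 44  [5, -21, 44]
bipush 0   [5, -21, 44, 0]
bipush 8   [5, -21, 44, 0, 8]
imul       [5, -21, 44, 0]
iadd       [5, -21, 44]
bipush -7  [5, -21, 44, -7]
ineg       [5, -21, 44, 7]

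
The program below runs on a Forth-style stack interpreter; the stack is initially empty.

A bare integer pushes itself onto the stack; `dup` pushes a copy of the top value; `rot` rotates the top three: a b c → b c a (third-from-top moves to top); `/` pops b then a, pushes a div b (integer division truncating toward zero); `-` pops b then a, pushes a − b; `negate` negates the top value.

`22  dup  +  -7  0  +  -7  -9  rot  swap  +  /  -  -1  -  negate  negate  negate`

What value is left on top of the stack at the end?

-45

22     → 22
dup    → 22 22
+      → 44
-7     → 44 -7
0      → 44 -7 0
+      → 44 -7
-7     → 44 -7 -7
-9     → 44 -7 -7 -9
rot    → 44 -7 -9 -7
swap   → 44 -7 -7 -9
+      → 44 -7 -16
/      → 44 0
-      → 44
-1     → 44 -1
-      → 45
negate → -45
negate → 45
negate → -45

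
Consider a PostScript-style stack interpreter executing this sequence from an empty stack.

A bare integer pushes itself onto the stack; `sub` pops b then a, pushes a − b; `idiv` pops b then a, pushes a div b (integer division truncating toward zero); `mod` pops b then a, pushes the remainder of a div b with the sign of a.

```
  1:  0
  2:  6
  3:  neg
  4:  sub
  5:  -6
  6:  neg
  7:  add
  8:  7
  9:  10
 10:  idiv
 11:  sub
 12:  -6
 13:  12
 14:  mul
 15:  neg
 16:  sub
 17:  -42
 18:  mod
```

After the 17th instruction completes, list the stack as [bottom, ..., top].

0    -> [0]
6    -> [0, 6]
neg  -> [0, -6]
sub  -> [6]
-6   -> [6, -6]
neg  -> [6, 6]
add  -> [12]
7    -> [12, 7]
10   -> [12, 7, 10]
idiv -> [12, 0]
sub  -> [12]
-6   -> [12, -6]
12   -> [12, -6, 12]
mul  -> [12, -72]
neg  -> [12, 72]
sub  -> [-60]
-42  -> [-60, -42]

[-60, -42]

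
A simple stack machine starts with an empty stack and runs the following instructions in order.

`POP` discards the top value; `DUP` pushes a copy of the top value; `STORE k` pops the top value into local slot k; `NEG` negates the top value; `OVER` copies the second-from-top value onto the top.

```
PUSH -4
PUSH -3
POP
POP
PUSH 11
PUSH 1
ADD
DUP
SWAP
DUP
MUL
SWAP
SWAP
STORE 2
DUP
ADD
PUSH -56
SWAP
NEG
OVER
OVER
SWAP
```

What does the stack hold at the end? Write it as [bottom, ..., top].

PUSH -4   [-4]
PUSH -3   [-4, -3]
POP       [-4]
POP       []
PUSH 11   [11]
PUSH 1    [11, 1]
ADD       [12]
DUP       [12, 12]
SWAP      [12, 12]
DUP       [12, 12, 12]
MUL       [12, 144]
SWAP      [144, 12]
SWAP      [12, 144]
STORE 2   [12]
DUP       [12, 12]
ADD       [24]
PUSH -56  [24, -56]
SWAP      [-56, 24]
NEG       [-56, -24]
OVER      [-56, -24, -56]
OVER      [-56, -24, -56, -24]
SWAP      [-56, -24, -24, -56]

[-56, -24, -24, -56]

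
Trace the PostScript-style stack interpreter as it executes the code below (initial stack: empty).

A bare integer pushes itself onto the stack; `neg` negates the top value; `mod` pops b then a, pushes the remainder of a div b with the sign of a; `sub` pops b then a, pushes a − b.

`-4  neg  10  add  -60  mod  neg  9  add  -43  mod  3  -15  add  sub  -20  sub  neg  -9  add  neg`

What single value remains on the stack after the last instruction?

-4  -> -4
neg -> 4
10  -> 4 10
add -> 14
-60 -> 14 -60
mod -> 14
neg -> -14
9   -> -14 9
add -> -5
-43 -> -5 -43
mod -> -5
3   -> -5 3
-15 -> -5 3 -15
add -> -5 -12
sub -> 7
-20 -> 7 -20
sub -> 27
neg -> -27
-9  -> -27 -9
add -> -36
neg -> 36

36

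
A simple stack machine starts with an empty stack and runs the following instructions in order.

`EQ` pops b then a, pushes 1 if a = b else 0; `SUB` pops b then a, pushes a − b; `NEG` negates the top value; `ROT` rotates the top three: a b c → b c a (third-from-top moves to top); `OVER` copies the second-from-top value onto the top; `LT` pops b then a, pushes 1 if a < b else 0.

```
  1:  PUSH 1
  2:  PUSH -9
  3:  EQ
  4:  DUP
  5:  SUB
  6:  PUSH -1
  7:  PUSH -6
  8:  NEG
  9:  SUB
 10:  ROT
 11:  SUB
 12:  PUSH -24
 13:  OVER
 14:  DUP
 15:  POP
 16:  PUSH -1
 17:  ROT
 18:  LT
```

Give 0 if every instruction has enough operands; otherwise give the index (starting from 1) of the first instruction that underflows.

PUSH 1  → [1]
PUSH -9 → [1, -9]
EQ      → [0]
DUP     → [0, 0]
SUB     → [0]
PUSH -1 → [0, -1]
PUSH -6 → [0, -1, -6]
NEG     → [0, -1, 6]
SUB     → [0, -7]
ROT  — needs 3 operands, stack has 2 → underflow

10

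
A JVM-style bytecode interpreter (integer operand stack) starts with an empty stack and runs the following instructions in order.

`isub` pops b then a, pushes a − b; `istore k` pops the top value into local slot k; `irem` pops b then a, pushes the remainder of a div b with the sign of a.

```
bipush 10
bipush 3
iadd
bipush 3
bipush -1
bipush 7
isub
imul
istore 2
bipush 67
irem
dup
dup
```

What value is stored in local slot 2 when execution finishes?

bipush 10 : 10
bipush 3  : 10 3
iadd      : 13
bipush 3  : 13 3
bipush -1 : 13 3 -1
bipush 7  : 13 3 -1 7
isub      : 13 3 -8
imul      : 13 -24
istore 2  : 13
bipush 67 : 13 67
irem      : 13
dup       : 13 13
dup       : 13 13 13

-24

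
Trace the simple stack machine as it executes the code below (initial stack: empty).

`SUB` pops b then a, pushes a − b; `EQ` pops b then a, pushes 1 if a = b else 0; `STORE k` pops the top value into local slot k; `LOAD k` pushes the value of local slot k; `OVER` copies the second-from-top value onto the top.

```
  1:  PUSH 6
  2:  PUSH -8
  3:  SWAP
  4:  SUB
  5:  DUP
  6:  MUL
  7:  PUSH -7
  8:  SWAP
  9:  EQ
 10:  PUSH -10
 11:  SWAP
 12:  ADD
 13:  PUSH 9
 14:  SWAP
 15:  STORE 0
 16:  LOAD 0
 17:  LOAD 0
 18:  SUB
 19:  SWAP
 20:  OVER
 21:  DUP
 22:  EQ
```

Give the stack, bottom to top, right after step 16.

[9, -10]

PUSH 6    [6]
PUSH -8   [6, -8]
SWAP      [-8, 6]
SUB       [-14]
DUP       [-14, -14]
MUL       [196]
PUSH -7   [196, -7]
SWAP      [-7, 196]
EQ        [0]
PUSH -10  [0, -10]
SWAP      [-10, 0]
ADD       [-10]
PUSH 9    [-10, 9]
SWAP      [9, -10]
STORE 0   [9]
LOAD 0    [9, -10]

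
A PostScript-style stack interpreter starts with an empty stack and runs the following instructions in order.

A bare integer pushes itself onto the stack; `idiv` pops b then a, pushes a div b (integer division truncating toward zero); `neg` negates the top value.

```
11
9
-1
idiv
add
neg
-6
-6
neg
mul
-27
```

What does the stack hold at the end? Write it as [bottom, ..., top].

[-2, -36, -27]

11   : [11]
9    : [11, 9]
-1   : [11, 9, -1]
idiv : [11, -9]
add  : [2]
neg  : [-2]
-6   : [-2, -6]
-6   : [-2, -6, -6]
neg  : [-2, -6, 6]
mul  : [-2, -36]
-27  : [-2, -36, -27]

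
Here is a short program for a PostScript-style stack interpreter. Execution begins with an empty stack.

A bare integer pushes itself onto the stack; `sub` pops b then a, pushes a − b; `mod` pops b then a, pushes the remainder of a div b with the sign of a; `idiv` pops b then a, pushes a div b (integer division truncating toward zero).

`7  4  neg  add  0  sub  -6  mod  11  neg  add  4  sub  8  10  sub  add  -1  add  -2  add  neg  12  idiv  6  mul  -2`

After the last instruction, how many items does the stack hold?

2

7    → 7
4    → 7 4
neg  → 7 -4
add  → 3
0    → 3 0
sub  → 3
-6   → 3 -6
mod  → 3
11   → 3 11
neg  → 3 -11
add  → -8
4    → -8 4
sub  → -12
8    → -12 8
10   → -12 8 10
sub  → -12 -2
add  → -14
-1   → -14 -1
add  → -15
-2   → -15 -2
add  → -17
neg  → 17
12   → 17 12
idiv → 1
6    → 1 6
mul  → 6
-2   → 6 -2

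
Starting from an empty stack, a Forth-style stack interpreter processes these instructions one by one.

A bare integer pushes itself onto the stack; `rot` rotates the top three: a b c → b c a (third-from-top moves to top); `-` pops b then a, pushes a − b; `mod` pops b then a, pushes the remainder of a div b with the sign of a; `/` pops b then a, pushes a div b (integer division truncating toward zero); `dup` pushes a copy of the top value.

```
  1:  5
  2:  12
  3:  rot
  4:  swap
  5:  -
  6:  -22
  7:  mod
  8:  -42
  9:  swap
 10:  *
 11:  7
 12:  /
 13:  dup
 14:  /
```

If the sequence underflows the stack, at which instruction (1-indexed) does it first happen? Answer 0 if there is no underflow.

5   [5]
12  [5, 12]
rot  — needs 3 operands, stack has 2 → underflow

3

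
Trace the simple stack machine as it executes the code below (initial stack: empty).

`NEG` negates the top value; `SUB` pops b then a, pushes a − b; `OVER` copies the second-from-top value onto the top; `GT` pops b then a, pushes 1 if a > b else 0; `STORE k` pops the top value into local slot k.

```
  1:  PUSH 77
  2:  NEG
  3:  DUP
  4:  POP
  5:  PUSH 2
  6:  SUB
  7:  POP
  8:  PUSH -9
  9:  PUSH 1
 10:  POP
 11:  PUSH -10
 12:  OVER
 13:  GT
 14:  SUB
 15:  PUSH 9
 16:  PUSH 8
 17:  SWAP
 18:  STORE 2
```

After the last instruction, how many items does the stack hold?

2

PUSH 77   77
NEG       -77
DUP       -77 -77
POP       -77
PUSH 2    -77 2
SUB       -79
POP       (empty)
PUSH -9   -9
PUSH 1    -9 1
POP       -9
PUSH -10  -9 -10
OVER      -9 -10 -9
GT        -9 0
SUB       -9
PUSH 9    -9 9
PUSH 8    -9 9 8
SWAP      -9 8 9
STORE 2   -9 8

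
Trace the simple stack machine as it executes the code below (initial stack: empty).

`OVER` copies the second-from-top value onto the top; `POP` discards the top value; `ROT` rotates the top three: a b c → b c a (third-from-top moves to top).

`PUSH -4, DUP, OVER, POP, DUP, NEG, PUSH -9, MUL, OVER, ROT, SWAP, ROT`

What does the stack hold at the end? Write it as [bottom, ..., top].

PUSH -4  [-4]
DUP      [-4, -4]
OVER     [-4, -4, -4]
POP      [-4, -4]
DUP      [-4, -4, -4]
NEG      [-4, -4, 4]
PUSH -9  [-4, -4, 4, -9]
MUL      [-4, -4, -36]
OVER     [-4, -4, -36, -4]
ROT      [-4, -36, -4, -4]
SWAP     [-4, -36, -4, -4]
ROT      [-4, -4, -4, -36]

[-4, -4, -4, -36]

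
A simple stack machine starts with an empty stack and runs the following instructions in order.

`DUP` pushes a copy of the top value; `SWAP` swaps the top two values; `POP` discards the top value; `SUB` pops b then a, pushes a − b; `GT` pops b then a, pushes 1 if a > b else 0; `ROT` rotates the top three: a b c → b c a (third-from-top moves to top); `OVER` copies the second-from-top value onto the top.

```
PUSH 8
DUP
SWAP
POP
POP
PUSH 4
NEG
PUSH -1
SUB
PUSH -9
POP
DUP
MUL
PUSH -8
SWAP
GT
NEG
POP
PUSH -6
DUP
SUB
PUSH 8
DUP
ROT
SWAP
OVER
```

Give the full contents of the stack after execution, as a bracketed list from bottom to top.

PUSH 8  -> [8]
DUP     -> [8, 8]
SWAP    -> [8, 8]
POP     -> [8]
POP     -> []
PUSH 4  -> [4]
NEG     -> [-4]
PUSH -1 -> [-4, -1]
SUB     -> [-3]
PUSH -9 -> [-3, -9]
POP     -> [-3]
DUP     -> [-3, -3]
MUL     -> [9]
PUSH -8 -> [9, -8]
SWAP    -> [-8, 9]
GT      -> [0]
NEG     -> [0]
POP     -> []
PUSH -6 -> [-6]
DUP     -> [-6, -6]
SUB     -> [0]
PUSH 8  -> [0, 8]
DUP     -> [0, 8, 8]
ROT     -> [8, 8, 0]
SWAP    -> [8, 0, 8]
OVER    -> [8, 0, 8, 0]

[8, 0, 8, 0]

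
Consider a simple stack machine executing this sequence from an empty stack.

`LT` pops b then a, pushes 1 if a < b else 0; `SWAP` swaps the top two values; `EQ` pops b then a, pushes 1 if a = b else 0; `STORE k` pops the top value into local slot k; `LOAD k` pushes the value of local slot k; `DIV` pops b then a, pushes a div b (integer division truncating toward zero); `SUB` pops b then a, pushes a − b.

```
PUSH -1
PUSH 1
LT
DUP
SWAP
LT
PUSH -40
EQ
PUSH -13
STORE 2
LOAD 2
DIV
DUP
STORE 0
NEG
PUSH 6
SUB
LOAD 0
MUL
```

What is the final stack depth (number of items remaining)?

1

PUSH -1   -1
PUSH 1    -1 1
LT        1
DUP       1 1
SWAP      1 1
LT        0
PUSH -40  0 -40
EQ        0
PUSH -13  0 -13
STORE 2   0
LOAD 2    0 -13
DIV       0
DUP       0 0
STORE 0   0
NEG       0
PUSH 6    0 6
SUB       -6
LOAD 0    -6 0
MUL       0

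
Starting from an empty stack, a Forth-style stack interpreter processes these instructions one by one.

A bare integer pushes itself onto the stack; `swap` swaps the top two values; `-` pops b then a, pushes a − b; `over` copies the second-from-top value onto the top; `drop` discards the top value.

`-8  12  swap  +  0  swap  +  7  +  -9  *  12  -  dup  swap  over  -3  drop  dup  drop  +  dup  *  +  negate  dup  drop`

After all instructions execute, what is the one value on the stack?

-8      -8
12      -8 12
swap    12 -8
+       4
0       4 0
swap    0 4
+       4
7       4 7
+       11
-9      11 -9
*       -99
12      -99 12
-       -111
dup     -111 -111
swap    -111 -111
over    -111 -111 -111
-3      -111 -111 -111 -3
drop    -111 -111 -111
dup     -111 -111 -111 -111
drop    -111 -111 -111
+       -111 -222
dup     -111 -222 -222
*       -111 49284
+       49173
negate  -49173
dup     -49173 -49173
drop    -49173

-49173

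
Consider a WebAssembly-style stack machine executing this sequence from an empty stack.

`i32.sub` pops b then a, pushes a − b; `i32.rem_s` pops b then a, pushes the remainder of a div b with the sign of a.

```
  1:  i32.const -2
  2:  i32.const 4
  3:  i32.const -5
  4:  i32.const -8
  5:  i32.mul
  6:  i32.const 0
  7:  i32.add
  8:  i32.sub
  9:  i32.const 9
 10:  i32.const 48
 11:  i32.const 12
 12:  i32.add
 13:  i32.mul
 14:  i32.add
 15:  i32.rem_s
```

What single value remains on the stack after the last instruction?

-2

i32.const -2 -> [-2]
i32.const 4  -> [-2, 4]
i32.const -5 -> [-2, 4, -5]
i32.const -8 -> [-2, 4, -5, -8]
i32.mul      -> [-2, 4, 40]
i32.const 0  -> [-2, 4, 40, 0]
i32.add      -> [-2, 4, 40]
i32.sub      -> [-2, -36]
i32.const 9  -> [-2, -36, 9]
i32.const 48 -> [-2, -36, 9, 48]
i32.const 12 -> [-2, -36, 9, 48, 12]
i32.add      -> [-2, -36, 9, 60]
i32.mul      -> [-2, -36, 540]
i32.add      -> [-2, 504]
i32.rem_s    -> [-2]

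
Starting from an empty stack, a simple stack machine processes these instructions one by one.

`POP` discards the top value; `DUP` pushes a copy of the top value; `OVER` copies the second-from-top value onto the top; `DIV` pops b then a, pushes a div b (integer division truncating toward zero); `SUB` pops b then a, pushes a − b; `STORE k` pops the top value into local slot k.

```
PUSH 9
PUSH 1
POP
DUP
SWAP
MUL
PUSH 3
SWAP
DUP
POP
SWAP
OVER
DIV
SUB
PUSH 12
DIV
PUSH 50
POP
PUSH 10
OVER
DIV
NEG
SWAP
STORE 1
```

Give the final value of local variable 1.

PUSH 9   [9]
PUSH 1   [9, 1]
POP      [9]
DUP      [9, 9]
SWAP     [9, 9]
MUL      [81]
PUSH 3   [81, 3]
SWAP     [3, 81]
DUP      [3, 81, 81]
POP      [3, 81]
SWAP     [81, 3]
OVER     [81, 3, 81]
DIV      [81, 0]
SUB      [81]
PUSH 12  [81, 12]
DIV      [6]
PUSH 50  [6, 50]
POP      [6]
PUSH 10  [6, 10]
OVER     [6, 10, 6]
DIV      [6, 1]
NEG      [6, -1]
SWAP     [-1, 6]
STORE 1  [-1]

6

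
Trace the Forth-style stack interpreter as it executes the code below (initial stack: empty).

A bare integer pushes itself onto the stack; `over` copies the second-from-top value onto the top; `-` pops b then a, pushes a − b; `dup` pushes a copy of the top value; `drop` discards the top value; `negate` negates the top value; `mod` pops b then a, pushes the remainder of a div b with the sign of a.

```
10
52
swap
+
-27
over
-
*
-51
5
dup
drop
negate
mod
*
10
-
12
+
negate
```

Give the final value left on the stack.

10     : 10
52     : 10 52
swap   : 52 10
+      : 62
-27    : 62 -27
over   : 62 -27 62
-      : 62 -89
*      : -5518
-51    : -5518 -51
5      : -5518 -51 5
dup    : -5518 -51 5 5
drop   : -5518 -51 5
negate : -5518 -51 -5
mod    : -5518 -1
*      : 5518
10     : 5518 10
-      : 5508
12     : 5508 12
+      : 5520
negate : -5520

-5520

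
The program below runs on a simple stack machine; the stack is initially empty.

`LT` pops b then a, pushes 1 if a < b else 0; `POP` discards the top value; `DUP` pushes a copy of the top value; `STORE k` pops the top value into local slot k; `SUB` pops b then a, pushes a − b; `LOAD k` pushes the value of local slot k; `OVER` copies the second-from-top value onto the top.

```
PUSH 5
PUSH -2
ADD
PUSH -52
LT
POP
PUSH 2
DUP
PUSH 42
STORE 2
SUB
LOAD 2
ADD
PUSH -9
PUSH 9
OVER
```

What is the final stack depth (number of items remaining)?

4

PUSH 5    5
PUSH -2   5 -2
ADD       3
PUSH -52  3 -52
LT        0
POP       (empty)
PUSH 2    2
DUP       2 2
PUSH 42   2 2 42
STORE 2   2 2
SUB       0
LOAD 2    0 42
ADD       42
PUSH -9   42 -9
PUSH 9    42 -9 9
OVER      42 -9 9 -9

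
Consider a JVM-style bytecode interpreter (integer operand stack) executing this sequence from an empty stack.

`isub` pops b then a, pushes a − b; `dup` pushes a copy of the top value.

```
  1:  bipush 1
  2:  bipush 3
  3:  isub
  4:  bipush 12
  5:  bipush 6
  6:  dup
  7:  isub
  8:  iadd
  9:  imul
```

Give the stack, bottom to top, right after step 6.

bipush 1   1
bipush 3   1 3
isub       -2
bipush 12  -2 12
bipush 6   -2 12 6
dup        -2 12 6 6

[-2, 12, 6, 6]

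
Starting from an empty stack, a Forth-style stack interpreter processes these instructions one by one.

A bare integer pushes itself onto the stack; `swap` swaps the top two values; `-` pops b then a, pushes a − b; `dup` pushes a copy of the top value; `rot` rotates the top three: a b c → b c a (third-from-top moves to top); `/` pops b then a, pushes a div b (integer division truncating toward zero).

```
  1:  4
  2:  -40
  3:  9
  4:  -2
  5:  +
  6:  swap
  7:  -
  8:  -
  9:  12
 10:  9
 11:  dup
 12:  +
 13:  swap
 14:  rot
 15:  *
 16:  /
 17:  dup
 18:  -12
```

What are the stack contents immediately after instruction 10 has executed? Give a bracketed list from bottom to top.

4    → [4]
-40  → [4, -40]
9    → [4, -40, 9]
-2   → [4, -40, 9, -2]
+    → [4, -40, 7]
swap → [4, 7, -40]
-    → [4, 47]
-    → [-43]
12   → [-43, 12]
9    → [-43, 12, 9]

[-43, 12, 9]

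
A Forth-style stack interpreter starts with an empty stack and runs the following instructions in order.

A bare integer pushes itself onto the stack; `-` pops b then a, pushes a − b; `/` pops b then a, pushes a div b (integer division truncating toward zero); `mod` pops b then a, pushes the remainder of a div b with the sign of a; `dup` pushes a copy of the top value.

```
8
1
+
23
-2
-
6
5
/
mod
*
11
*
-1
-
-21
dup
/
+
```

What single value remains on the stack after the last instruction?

8    8
1    8 1
+    9
23   9 23
-2   9 23 -2
-    9 25
6    9 25 6
5    9 25 6 5
/    9 25 1
mod  9 0
*    0
11   0 11
*    0
-1   0 -1
-    1
-21  1 -21
dup  1 -21 -21
/    1 1
+    2

2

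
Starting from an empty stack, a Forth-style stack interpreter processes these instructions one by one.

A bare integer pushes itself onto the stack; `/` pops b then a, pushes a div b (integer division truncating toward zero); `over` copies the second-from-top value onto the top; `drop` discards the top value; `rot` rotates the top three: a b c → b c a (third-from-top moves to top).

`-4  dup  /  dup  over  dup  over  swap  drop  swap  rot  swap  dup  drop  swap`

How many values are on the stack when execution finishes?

-4   → -4
dup  → -4 -4
/    → 1
dup  → 1 1
over → 1 1 1
dup  → 1 1 1 1
over → 1 1 1 1 1
swap → 1 1 1 1 1
drop → 1 1 1 1
swap → 1 1 1 1
rot  → 1 1 1 1
swap → 1 1 1 1
dup  → 1 1 1 1 1
drop → 1 1 1 1
swap → 1 1 1 1

4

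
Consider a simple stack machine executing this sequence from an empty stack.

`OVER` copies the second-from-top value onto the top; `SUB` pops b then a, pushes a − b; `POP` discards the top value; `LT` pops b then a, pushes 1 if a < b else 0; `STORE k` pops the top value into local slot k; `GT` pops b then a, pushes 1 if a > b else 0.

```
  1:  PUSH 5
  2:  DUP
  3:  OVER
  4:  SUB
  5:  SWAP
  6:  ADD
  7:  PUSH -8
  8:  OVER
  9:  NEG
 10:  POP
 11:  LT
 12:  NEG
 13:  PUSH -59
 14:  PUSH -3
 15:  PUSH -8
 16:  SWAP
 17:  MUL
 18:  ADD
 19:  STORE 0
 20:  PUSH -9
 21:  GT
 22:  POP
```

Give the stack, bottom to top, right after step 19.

[0]

PUSH 5   → 5
DUP      → 5 5
OVER     → 5 5 5
SUB      → 5 0
SWAP     → 0 5
ADD      → 5
PUSH -8  → 5 -8
OVER     → 5 -8 5
NEG      → 5 -8 -5
POP      → 5 -8
LT       → 0
NEG      → 0
PUSH -59 → 0 -59
PUSH -3  → 0 -59 -3
PUSH -8  → 0 -59 -3 -8
SWAP     → 0 -59 -8 -3
MUL      → 0 -59 24
ADD      → 0 -35
STORE 0  → 0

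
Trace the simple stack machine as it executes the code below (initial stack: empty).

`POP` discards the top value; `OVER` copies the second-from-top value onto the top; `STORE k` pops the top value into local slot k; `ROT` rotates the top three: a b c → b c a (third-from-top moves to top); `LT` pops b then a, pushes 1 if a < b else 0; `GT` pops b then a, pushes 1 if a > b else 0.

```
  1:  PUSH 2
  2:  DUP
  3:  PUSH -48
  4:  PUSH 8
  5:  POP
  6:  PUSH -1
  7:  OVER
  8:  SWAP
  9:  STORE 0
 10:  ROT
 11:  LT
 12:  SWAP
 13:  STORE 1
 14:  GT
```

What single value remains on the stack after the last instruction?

PUSH 2    2
DUP       2 2
PUSH -48  2 2 -48
PUSH 8    2 2 -48 8
POP       2 2 -48
PUSH -1   2 2 -48 -1
OVER      2 2 -48 -1 -48
SWAP      2 2 -48 -48 -1
STORE 0   2 2 -48 -48
ROT       2 -48 -48 2
LT        2 -48 1
SWAP      2 1 -48
STORE 1   2 1
GT        1

1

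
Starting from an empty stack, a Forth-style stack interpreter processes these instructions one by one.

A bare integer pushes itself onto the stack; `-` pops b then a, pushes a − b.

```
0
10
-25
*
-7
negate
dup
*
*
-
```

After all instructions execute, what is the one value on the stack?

0      -> 0
10     -> 0 10
-25    -> 0 10 -25
*      -> 0 -250
-7     -> 0 -250 -7
negate -> 0 -250 7
dup    -> 0 -250 7 7
*      -> 0 -250 49
*      -> 0 -12250
-      -> 12250

12250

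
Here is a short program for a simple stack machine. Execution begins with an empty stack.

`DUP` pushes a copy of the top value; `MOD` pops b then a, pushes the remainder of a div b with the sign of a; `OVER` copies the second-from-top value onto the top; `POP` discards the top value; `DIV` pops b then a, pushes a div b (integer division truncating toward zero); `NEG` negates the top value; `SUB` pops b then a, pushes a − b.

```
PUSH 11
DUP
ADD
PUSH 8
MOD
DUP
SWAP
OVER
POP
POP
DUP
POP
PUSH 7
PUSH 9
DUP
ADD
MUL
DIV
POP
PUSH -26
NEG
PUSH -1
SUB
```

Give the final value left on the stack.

27

PUSH 11  : 11
DUP      : 11 11
ADD      : 22
PUSH 8   : 22 8
MOD      : 6
DUP      : 6 6
SWAP     : 6 6
OVER     : 6 6 6
POP      : 6 6
POP      : 6
DUP      : 6 6
POP      : 6
PUSH 7   : 6 7
PUSH 9   : 6 7 9
DUP      : 6 7 9 9
ADD      : 6 7 18
MUL      : 6 126
DIV      : 0
POP      : (empty)
PUSH -26 : -26
NEG      : 26
PUSH -1  : 26 -1
SUB      : 27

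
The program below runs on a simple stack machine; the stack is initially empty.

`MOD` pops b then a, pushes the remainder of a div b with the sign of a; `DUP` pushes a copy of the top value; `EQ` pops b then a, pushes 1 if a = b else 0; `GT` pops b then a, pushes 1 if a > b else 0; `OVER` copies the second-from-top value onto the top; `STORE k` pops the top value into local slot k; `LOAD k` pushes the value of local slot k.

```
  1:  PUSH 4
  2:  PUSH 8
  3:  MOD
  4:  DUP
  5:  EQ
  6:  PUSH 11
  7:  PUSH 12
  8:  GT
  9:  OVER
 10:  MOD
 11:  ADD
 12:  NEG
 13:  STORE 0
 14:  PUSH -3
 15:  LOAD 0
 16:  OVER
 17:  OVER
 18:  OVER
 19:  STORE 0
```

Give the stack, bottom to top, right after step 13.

[]

PUSH 4  : [4]
PUSH 8  : [4, 8]
MOD     : [4]
DUP     : [4, 4]
EQ      : [1]
PUSH 11 : [1, 11]
PUSH 12 : [1, 11, 12]
GT      : [1, 0]
OVER    : [1, 0, 1]
MOD     : [1, 0]
ADD     : [1]
NEG     : [-1]
STORE 0 : []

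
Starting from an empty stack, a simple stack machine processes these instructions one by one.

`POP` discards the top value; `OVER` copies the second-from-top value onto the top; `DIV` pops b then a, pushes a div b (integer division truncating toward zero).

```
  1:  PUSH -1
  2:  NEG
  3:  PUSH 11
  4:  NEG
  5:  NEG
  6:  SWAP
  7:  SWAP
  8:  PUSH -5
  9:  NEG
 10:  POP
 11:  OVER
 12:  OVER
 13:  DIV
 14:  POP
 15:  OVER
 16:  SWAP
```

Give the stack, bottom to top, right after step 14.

[1, 11]

PUSH -1 : [-1]
NEG     : [1]
PUSH 11 : [1, 11]
NEG     : [1, -11]
NEG     : [1, 11]
SWAP    : [11, 1]
SWAP    : [1, 11]
PUSH -5 : [1, 11, -5]
NEG     : [1, 11, 5]
POP     : [1, 11]
OVER    : [1, 11, 1]
OVER    : [1, 11, 1, 11]
DIV     : [1, 11, 0]
POP     : [1, 11]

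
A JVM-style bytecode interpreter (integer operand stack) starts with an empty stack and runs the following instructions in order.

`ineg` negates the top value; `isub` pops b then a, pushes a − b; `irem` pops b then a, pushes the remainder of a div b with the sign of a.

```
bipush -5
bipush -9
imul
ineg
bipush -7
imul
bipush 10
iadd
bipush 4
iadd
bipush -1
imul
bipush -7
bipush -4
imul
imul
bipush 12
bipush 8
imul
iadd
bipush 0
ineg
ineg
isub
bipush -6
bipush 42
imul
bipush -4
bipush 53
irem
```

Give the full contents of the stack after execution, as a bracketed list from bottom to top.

bipush -5 -> -5
bipush -9 -> -5 -9
imul      -> 45
ineg      -> -45
bipush -7 -> -45 -7
imul      -> 315
bipush 10 -> 315 10
iadd      -> 325
bipush 4  -> 325 4
iadd      -> 329
bipush -1 -> 329 -1
imul      -> -329
bipush -7 -> -329 -7
bipush -4 -> -329 -7 -4
imul      -> -329 28
imul      -> -9212
bipush 12 -> -9212 12
bipush 8  -> -9212 12 8
imul      -> -9212 96
iadd      -> -9116
bipush 0  -> -9116 0
ineg      -> -9116 0
ineg      -> -9116 0
isub      -> -9116
bipush -6 -> -9116 -6
bipush 42 -> -9116 -6 42
imul      -> -9116 -252
bipush -4 -> -9116 -252 -4
bipush 53 -> -9116 -252 -4 53
irem      -> -9116 -252 -4

[-9116, -252, -4]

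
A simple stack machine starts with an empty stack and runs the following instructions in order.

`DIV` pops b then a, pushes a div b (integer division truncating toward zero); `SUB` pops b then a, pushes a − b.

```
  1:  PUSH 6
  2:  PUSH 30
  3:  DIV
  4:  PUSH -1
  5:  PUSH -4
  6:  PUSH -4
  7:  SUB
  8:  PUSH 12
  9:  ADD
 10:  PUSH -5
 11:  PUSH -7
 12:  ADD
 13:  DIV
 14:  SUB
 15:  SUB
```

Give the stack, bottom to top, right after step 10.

PUSH 6   [6]
PUSH 30  [6, 30]
DIV      [0]
PUSH -1  [0, -1]
PUSH -4  [0, -1, -4]
PUSH -4  [0, -1, -4, -4]
SUB      [0, -1, 0]
PUSH 12  [0, -1, 0, 12]
ADD      [0, -1, 12]
PUSH -5  [0, -1, 12, -5]

[0, -1, 12, -5]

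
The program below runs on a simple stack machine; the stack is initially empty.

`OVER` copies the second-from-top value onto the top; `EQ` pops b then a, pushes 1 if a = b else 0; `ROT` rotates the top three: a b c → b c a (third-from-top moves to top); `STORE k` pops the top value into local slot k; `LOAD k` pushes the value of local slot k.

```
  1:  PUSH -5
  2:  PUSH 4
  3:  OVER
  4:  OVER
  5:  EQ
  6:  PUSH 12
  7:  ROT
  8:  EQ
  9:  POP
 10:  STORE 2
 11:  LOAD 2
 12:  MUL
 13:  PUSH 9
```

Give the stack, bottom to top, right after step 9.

PUSH -5 -> [-5]
PUSH 4  -> [-5, 4]
OVER    -> [-5, 4, -5]
OVER    -> [-5, 4, -5, 4]
EQ      -> [-5, 4, 0]
PUSH 12 -> [-5, 4, 0, 12]
ROT     -> [-5, 0, 12, 4]
EQ      -> [-5, 0, 0]
POP     -> [-5, 0]

[-5, 0]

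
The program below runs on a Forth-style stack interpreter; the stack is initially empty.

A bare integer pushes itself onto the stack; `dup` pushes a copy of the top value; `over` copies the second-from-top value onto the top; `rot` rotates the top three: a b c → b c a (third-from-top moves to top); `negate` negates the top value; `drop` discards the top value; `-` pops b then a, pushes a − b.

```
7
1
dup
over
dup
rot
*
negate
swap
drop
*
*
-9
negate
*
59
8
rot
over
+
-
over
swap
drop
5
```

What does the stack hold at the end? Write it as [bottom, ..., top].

[59, 59, 5]

7      : [7]
1      : [7, 1]
dup    : [7, 1, 1]
over   : [7, 1, 1, 1]
dup    : [7, 1, 1, 1, 1]
rot    : [7, 1, 1, 1, 1]
*      : [7, 1, 1, 1]
negate : [7, 1, 1, -1]
swap   : [7, 1, -1, 1]
drop   : [7, 1, -1]
*      : [7, -1]
*      : [-7]
-9     : [-7, -9]
negate : [-7, 9]
*      : [-63]
59     : [-63, 59]
8      : [-63, 59, 8]
rot    : [59, 8, -63]
over   : [59, 8, -63, 8]
+      : [59, 8, -55]
-      : [59, 63]
over   : [59, 63, 59]
swap   : [59, 59, 63]
drop   : [59, 59]
5      : [59, 59, 5]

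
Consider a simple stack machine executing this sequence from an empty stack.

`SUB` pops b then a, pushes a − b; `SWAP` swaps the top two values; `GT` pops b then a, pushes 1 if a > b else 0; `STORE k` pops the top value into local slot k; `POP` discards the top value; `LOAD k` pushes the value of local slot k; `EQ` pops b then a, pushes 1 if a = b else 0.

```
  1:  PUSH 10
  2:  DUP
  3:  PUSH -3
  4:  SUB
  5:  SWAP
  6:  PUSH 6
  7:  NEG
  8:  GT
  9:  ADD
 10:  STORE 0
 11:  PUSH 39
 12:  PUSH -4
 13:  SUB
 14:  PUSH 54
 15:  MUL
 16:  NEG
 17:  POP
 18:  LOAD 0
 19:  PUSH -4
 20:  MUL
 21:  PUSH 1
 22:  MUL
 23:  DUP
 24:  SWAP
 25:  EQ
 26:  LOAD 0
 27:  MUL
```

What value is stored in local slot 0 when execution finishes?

PUSH 10 : [10]
DUP     : [10, 10]
PUSH -3 : [10, 10, -3]
SUB     : [10, 13]
SWAP    : [13, 10]
PUSH 6  : [13, 10, 6]
NEG     : [13, 10, -6]
GT      : [13, 1]
ADD     : [14]
STORE 0 : []
PUSH 39 : [39]
PUSH -4 : [39, -4]
SUB     : [43]
PUSH 54 : [43, 54]
MUL     : [2322]
NEG     : [-2322]
POP     : []
LOAD 0  : [14]
PUSH -4 : [14, -4]
MUL     : [-56]
PUSH 1  : [-56, 1]
MUL     : [-56]
DUP     : [-56, -56]
SWAP    : [-56, -56]
EQ      : [1]
LOAD 0  : [1, 14]
MUL     : [14]

14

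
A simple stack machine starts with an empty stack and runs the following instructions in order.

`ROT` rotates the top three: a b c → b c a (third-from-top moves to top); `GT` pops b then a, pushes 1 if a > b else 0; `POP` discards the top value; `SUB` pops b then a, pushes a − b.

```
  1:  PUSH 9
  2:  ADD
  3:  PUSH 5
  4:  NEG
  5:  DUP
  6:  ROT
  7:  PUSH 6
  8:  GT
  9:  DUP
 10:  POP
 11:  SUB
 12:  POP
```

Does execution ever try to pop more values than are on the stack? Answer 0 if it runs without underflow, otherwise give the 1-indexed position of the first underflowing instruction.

2

PUSH 9 -> [9]
ADD  — needs 2 operands, stack has 1 → underflow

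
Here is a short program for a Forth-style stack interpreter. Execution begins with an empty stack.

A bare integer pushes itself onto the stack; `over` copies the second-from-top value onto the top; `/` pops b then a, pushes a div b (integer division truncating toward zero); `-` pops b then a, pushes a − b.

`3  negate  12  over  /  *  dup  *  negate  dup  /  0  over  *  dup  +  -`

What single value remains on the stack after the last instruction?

3      -> 3
negate -> -3
12     -> -3 12
over   -> -3 12 -3
/      -> -3 -4
*      -> 12
dup    -> 12 12
*      -> 144
negate -> -144
dup    -> -144 -144
/      -> 1
0      -> 1 0
over   -> 1 0 1
*      -> 1 0
dup    -> 1 0 0
+      -> 1 0
-      -> 1

1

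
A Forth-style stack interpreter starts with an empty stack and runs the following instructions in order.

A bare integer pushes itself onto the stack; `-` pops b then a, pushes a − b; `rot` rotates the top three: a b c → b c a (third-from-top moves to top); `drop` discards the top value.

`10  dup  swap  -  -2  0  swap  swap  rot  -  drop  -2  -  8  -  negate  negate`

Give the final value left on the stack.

-8

10     → 10
dup    → 10 10
swap   → 10 10
-      → 0
-2     → 0 -2
0      → 0 -2 0
swap   → 0 0 -2
swap   → 0 -2 0
rot    → -2 0 0
-      → -2 0
drop   → -2
-2     → -2 -2
-      → 0
8      → 0 8
-      → -8
negate → 8
negate → -8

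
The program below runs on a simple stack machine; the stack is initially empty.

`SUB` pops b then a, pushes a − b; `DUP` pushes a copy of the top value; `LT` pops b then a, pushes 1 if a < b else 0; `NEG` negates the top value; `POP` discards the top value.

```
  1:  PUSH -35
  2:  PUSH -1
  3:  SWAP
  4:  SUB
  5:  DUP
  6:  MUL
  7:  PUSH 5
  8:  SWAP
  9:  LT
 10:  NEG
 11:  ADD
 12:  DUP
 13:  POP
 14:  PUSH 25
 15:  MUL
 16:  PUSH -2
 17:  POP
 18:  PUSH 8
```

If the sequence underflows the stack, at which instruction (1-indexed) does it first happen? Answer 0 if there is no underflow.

PUSH -35 -> -35
PUSH -1  -> -35 -1
SWAP     -> -1 -35
SUB      -> 34
DUP      -> 34 34
MUL      -> 1156
PUSH 5   -> 1156 5
SWAP     -> 5 1156
LT       -> 1
NEG      -> -1
ADD  — needs 2 operands, stack has 1 → underflow

11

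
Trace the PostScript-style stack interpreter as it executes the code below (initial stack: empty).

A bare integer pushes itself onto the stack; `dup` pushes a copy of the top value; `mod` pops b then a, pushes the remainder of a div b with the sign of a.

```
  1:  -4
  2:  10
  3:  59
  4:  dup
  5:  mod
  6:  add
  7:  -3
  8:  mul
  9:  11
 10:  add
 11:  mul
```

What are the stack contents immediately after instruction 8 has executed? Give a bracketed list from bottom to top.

[-4, -30]

-4  → -4
10  → -4 10
59  → -4 10 59
dup → -4 10 59 59
mod → -4 10 0
add → -4 10
-3  → -4 10 -3
mul → -4 -30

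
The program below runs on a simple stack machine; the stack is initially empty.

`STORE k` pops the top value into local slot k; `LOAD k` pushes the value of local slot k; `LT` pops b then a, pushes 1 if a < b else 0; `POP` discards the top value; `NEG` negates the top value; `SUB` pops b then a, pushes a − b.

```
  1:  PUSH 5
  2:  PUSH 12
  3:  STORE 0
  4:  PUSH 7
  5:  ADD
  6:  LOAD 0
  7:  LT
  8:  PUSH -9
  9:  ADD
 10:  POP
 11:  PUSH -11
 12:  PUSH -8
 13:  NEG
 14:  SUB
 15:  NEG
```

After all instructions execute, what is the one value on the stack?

19

PUSH 5   -> [5]
PUSH 12  -> [5, 12]
STORE 0  -> [5]
PUSH 7   -> [5, 7]
ADD      -> [12]
LOAD 0   -> [12, 12]
LT       -> [0]
PUSH -9  -> [0, -9]
ADD      -> [-9]
POP      -> []
PUSH -11 -> [-11]
PUSH -8  -> [-11, -8]
NEG      -> [-11, 8]
SUB      -> [-19]
NEG      -> [19]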